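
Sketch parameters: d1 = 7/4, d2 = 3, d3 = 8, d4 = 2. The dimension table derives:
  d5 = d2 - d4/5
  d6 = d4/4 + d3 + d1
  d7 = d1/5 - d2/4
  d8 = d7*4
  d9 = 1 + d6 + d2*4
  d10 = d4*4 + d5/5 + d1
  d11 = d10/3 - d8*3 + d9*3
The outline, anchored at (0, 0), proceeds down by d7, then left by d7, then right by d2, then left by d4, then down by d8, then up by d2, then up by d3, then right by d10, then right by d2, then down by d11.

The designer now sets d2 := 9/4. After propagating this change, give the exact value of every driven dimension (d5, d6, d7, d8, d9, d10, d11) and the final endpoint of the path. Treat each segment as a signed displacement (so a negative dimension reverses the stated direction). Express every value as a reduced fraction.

Apply edit: d2 := 9/4
  d5 = d2 - d4/5 = 37/20
  d6 = d4/4 + d3 + d1 = 41/4
  d7 = d1/5 - d2/4 = -17/80
  d8 = d7*4 = -17/20
  d9 = 1 + d6 + d2*4 = 81/4
  d10 = d4*4 + d5/5 + d1 = 253/25
  d11 = d10/3 - d8*3 + d9*3 = 10001/150
Walk from origin (0, 0):
  seg 1: down by d7 = -17/80 → (0, 17/80)
  seg 2: left by d7 = -17/80 → (17/80, 17/80)
  seg 3: right by d2 = 9/4 → (197/80, 17/80)
  seg 4: left by d4 = 2 → (37/80, 17/80)
  seg 5: down by d8 = -17/20 → (37/80, 17/16)
  seg 6: up by d2 = 9/4 → (37/80, 53/16)
  seg 7: up by d3 = 8 → (37/80, 181/16)
  seg 8: right by d10 = 253/25 → (4233/400, 181/16)
  seg 9: right by d2 = 9/4 → (5133/400, 181/16)
  seg 10: down by d11 = 10001/150 → (5133/400, -66433/1200)

d5 = 37/20
d6 = 41/4
d7 = -17/80
d8 = -17/20
d9 = 81/4
d10 = 253/25
d11 = 10001/150
endpoint = (5133/400, -66433/1200)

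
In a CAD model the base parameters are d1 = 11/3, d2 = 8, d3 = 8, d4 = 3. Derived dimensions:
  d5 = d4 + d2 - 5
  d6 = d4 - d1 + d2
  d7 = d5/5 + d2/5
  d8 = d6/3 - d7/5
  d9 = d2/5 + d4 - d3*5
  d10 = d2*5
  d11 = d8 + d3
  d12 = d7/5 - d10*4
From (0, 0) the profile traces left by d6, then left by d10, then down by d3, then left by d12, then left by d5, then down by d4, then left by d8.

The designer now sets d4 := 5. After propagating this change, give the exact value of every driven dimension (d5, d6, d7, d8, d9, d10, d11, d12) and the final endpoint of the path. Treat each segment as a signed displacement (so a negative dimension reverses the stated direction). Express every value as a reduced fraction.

Apply edit: d4 := 5
  d5 = d4 + d2 - 5 = 8
  d6 = d4 - d1 + d2 = 28/3
  d7 = d5/5 + d2/5 = 16/5
  d8 = d6/3 - d7/5 = 556/225
  d9 = d2/5 + d4 - d3*5 = -167/5
  d10 = d2*5 = 40
  d11 = d8 + d3 = 2356/225
  d12 = d7/5 - d10*4 = -3984/25
Walk from origin (0, 0):
  seg 1: left by d6 = 28/3 → (-28/3, 0)
  seg 2: left by d10 = 40 → (-148/3, 0)
  seg 3: down by d3 = 8 → (-148/3, -8)
  seg 4: left by d12 = -3984/25 → (8252/75, -8)
  seg 5: left by d5 = 8 → (7652/75, -8)
  seg 6: down by d4 = 5 → (7652/75, -13)
  seg 7: left by d8 = 556/225 → (896/9, -13)

d5 = 8
d6 = 28/3
d7 = 16/5
d8 = 556/225
d9 = -167/5
d10 = 40
d11 = 2356/225
d12 = -3984/25
endpoint = (896/9, -13)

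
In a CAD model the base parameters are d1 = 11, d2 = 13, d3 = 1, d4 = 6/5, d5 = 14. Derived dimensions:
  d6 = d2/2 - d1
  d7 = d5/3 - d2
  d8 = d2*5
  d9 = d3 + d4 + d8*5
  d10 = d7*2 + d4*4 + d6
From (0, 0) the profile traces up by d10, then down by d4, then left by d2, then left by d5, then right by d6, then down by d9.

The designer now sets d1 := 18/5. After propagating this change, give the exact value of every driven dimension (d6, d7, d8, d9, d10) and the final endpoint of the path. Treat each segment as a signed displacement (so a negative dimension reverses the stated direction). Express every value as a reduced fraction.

d6 = 29/10
d7 = -25/3
d8 = 65
d9 = 1636/5
d10 = -269/30
endpoint = (-241/10, -10121/30)

Apply edit: d1 := 18/5
  d6 = d2/2 - d1 = 29/10
  d7 = d5/3 - d2 = -25/3
  d8 = d2*5 = 65
  d9 = d3 + d4 + d8*5 = 1636/5
  d10 = d7*2 + d4*4 + d6 = -269/30
Walk from origin (0, 0):
  seg 1: up by d10 = -269/30 → (0, -269/30)
  seg 2: down by d4 = 6/5 → (0, -61/6)
  seg 3: left by d2 = 13 → (-13, -61/6)
  seg 4: left by d5 = 14 → (-27, -61/6)
  seg 5: right by d6 = 29/10 → (-241/10, -61/6)
  seg 6: down by d9 = 1636/5 → (-241/10, -10121/30)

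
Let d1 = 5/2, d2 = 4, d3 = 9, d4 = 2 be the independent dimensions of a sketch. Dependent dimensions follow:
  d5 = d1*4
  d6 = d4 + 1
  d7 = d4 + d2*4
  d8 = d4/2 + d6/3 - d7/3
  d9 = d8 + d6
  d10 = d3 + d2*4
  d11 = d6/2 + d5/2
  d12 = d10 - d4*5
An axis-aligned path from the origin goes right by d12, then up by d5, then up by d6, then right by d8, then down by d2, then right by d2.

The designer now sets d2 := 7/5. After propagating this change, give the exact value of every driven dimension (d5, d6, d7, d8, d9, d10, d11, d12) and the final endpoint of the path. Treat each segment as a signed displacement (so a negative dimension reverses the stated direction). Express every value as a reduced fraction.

Apply edit: d2 := 7/5
  d5 = d1*4 = 10
  d6 = d4 + 1 = 3
  d7 = d4 + d2*4 = 38/5
  d8 = d4/2 + d6/3 - d7/3 = -8/15
  d9 = d8 + d6 = 37/15
  d10 = d3 + d2*4 = 73/5
  d11 = d6/2 + d5/2 = 13/2
  d12 = d10 - d4*5 = 23/5
Walk from origin (0, 0):
  seg 1: right by d12 = 23/5 → (23/5, 0)
  seg 2: up by d5 = 10 → (23/5, 10)
  seg 3: up by d6 = 3 → (23/5, 13)
  seg 4: right by d8 = -8/15 → (61/15, 13)
  seg 5: down by d2 = 7/5 → (61/15, 58/5)
  seg 6: right by d2 = 7/5 → (82/15, 58/5)

d5 = 10
d6 = 3
d7 = 38/5
d8 = -8/15
d9 = 37/15
d10 = 73/5
d11 = 13/2
d12 = 23/5
endpoint = (82/15, 58/5)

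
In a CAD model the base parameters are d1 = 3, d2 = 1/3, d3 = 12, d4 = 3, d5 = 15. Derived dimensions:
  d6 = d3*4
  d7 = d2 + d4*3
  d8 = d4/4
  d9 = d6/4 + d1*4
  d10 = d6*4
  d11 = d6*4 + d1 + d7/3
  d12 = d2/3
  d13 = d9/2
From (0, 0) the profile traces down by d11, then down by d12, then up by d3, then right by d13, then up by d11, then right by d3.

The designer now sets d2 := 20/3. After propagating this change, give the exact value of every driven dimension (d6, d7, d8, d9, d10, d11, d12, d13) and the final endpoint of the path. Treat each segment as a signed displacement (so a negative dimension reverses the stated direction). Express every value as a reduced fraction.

Apply edit: d2 := 20/3
  d6 = d3*4 = 48
  d7 = d2 + d4*3 = 47/3
  d8 = d4/4 = 3/4
  d9 = d6/4 + d1*4 = 24
  d10 = d6*4 = 192
  d11 = d6*4 + d1 + d7/3 = 1802/9
  d12 = d2/3 = 20/9
  d13 = d9/2 = 12
Walk from origin (0, 0):
  seg 1: down by d11 = 1802/9 → (0, -1802/9)
  seg 2: down by d12 = 20/9 → (0, -1822/9)
  seg 3: up by d3 = 12 → (0, -1714/9)
  seg 4: right by d13 = 12 → (12, -1714/9)
  seg 5: up by d11 = 1802/9 → (12, 88/9)
  seg 6: right by d3 = 12 → (24, 88/9)

d6 = 48
d7 = 47/3
d8 = 3/4
d9 = 24
d10 = 192
d11 = 1802/9
d12 = 20/9
d13 = 12
endpoint = (24, 88/9)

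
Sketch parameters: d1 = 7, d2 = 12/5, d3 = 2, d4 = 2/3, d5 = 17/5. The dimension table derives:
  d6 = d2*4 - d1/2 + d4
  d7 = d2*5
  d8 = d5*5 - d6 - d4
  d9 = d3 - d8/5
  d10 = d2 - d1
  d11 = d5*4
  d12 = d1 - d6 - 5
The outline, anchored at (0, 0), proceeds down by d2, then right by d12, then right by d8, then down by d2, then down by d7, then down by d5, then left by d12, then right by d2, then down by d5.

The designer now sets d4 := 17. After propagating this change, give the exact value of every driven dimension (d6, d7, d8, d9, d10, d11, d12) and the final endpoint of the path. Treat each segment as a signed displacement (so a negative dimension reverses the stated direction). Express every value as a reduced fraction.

Apply edit: d4 := 17
  d6 = d2*4 - d1/2 + d4 = 231/10
  d7 = d2*5 = 12
  d8 = d5*5 - d6 - d4 = -231/10
  d9 = d3 - d8/5 = 331/50
  d10 = d2 - d1 = -23/5
  d11 = d5*4 = 68/5
  d12 = d1 - d6 - 5 = -211/10
Walk from origin (0, 0):
  seg 1: down by d2 = 12/5 → (0, -12/5)
  seg 2: right by d12 = -211/10 → (-211/10, -12/5)
  seg 3: right by d8 = -231/10 → (-221/5, -12/5)
  seg 4: down by d2 = 12/5 → (-221/5, -24/5)
  seg 5: down by d7 = 12 → (-221/5, -84/5)
  seg 6: down by d5 = 17/5 → (-221/5, -101/5)
  seg 7: left by d12 = -211/10 → (-231/10, -101/5)
  seg 8: right by d2 = 12/5 → (-207/10, -101/5)
  seg 9: down by d5 = 17/5 → (-207/10, -118/5)

d6 = 231/10
d7 = 12
d8 = -231/10
d9 = 331/50
d10 = -23/5
d11 = 68/5
d12 = -211/10
endpoint = (-207/10, -118/5)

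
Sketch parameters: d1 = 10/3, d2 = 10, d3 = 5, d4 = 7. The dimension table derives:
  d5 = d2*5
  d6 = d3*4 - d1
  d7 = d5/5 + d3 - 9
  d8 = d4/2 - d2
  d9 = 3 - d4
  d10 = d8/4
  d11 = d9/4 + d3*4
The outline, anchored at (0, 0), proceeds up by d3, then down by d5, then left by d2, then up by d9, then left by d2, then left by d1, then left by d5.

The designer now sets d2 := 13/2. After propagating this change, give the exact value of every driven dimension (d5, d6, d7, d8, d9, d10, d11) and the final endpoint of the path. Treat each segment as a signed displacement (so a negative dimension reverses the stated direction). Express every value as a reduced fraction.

d5 = 65/2
d6 = 50/3
d7 = 5/2
d8 = -3
d9 = -4
d10 = -3/4
d11 = 19
endpoint = (-293/6, -63/2)

Apply edit: d2 := 13/2
  d5 = d2*5 = 65/2
  d6 = d3*4 - d1 = 50/3
  d7 = d5/5 + d3 - 9 = 5/2
  d8 = d4/2 - d2 = -3
  d9 = 3 - d4 = -4
  d10 = d8/4 = -3/4
  d11 = d9/4 + d3*4 = 19
Walk from origin (0, 0):
  seg 1: up by d3 = 5 → (0, 5)
  seg 2: down by d5 = 65/2 → (0, -55/2)
  seg 3: left by d2 = 13/2 → (-13/2, -55/2)
  seg 4: up by d9 = -4 → (-13/2, -63/2)
  seg 5: left by d2 = 13/2 → (-13, -63/2)
  seg 6: left by d1 = 10/3 → (-49/3, -63/2)
  seg 7: left by d5 = 65/2 → (-293/6, -63/2)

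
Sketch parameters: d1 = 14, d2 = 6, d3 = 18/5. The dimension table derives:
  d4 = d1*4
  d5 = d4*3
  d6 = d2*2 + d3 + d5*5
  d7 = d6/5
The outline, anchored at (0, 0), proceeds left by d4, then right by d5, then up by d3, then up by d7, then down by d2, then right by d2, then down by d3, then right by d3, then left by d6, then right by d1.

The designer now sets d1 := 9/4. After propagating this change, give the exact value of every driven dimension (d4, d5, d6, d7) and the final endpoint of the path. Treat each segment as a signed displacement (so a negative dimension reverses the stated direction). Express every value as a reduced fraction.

d4 = 9
d5 = 27
d6 = 753/5
d7 = 753/25
endpoint = (-483/4, 603/25)

Apply edit: d1 := 9/4
  d4 = d1*4 = 9
  d5 = d4*3 = 27
  d6 = d2*2 + d3 + d5*5 = 753/5
  d7 = d6/5 = 753/25
Walk from origin (0, 0):
  seg 1: left by d4 = 9 → (-9, 0)
  seg 2: right by d5 = 27 → (18, 0)
  seg 3: up by d3 = 18/5 → (18, 18/5)
  seg 4: up by d7 = 753/25 → (18, 843/25)
  seg 5: down by d2 = 6 → (18, 693/25)
  seg 6: right by d2 = 6 → (24, 693/25)
  seg 7: down by d3 = 18/5 → (24, 603/25)
  seg 8: right by d3 = 18/5 → (138/5, 603/25)
  seg 9: left by d6 = 753/5 → (-123, 603/25)
  seg 10: right by d1 = 9/4 → (-483/4, 603/25)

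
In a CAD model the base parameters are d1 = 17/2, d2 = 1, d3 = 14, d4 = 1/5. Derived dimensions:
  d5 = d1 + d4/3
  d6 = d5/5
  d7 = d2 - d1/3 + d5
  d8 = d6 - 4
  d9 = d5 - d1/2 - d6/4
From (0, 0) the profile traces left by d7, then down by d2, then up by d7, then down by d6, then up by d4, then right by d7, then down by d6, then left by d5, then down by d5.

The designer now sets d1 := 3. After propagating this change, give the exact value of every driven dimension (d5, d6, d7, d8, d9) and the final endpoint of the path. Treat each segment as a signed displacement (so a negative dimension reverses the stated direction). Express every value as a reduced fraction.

d5 = 46/15
d6 = 46/75
d7 = 46/15
d8 = -254/75
d9 = 106/75
endpoint = (-46/15, -152/75)

Apply edit: d1 := 3
  d5 = d1 + d4/3 = 46/15
  d6 = d5/5 = 46/75
  d7 = d2 - d1/3 + d5 = 46/15
  d8 = d6 - 4 = -254/75
  d9 = d5 - d1/2 - d6/4 = 106/75
Walk from origin (0, 0):
  seg 1: left by d7 = 46/15 → (-46/15, 0)
  seg 2: down by d2 = 1 → (-46/15, -1)
  seg 3: up by d7 = 46/15 → (-46/15, 31/15)
  seg 4: down by d6 = 46/75 → (-46/15, 109/75)
  seg 5: up by d4 = 1/5 → (-46/15, 124/75)
  seg 6: right by d7 = 46/15 → (0, 124/75)
  seg 7: down by d6 = 46/75 → (0, 26/25)
  seg 8: left by d5 = 46/15 → (-46/15, 26/25)
  seg 9: down by d5 = 46/15 → (-46/15, -152/75)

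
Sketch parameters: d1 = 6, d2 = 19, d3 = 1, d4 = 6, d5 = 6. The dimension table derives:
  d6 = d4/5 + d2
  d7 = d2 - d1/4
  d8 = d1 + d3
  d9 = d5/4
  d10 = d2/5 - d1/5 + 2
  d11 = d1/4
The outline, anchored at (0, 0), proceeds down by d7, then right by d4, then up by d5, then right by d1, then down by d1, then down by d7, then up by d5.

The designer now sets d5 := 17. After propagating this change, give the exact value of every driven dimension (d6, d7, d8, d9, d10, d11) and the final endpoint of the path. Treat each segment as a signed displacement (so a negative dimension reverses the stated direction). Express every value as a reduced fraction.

d6 = 101/5
d7 = 35/2
d8 = 7
d9 = 17/4
d10 = 23/5
d11 = 3/2
endpoint = (12, -7)

Apply edit: d5 := 17
  d6 = d4/5 + d2 = 101/5
  d7 = d2 - d1/4 = 35/2
  d8 = d1 + d3 = 7
  d9 = d5/4 = 17/4
  d10 = d2/5 - d1/5 + 2 = 23/5
  d11 = d1/4 = 3/2
Walk from origin (0, 0):
  seg 1: down by d7 = 35/2 → (0, -35/2)
  seg 2: right by d4 = 6 → (6, -35/2)
  seg 3: up by d5 = 17 → (6, -1/2)
  seg 4: right by d1 = 6 → (12, -1/2)
  seg 5: down by d1 = 6 → (12, -13/2)
  seg 6: down by d7 = 35/2 → (12, -24)
  seg 7: up by d5 = 17 → (12, -7)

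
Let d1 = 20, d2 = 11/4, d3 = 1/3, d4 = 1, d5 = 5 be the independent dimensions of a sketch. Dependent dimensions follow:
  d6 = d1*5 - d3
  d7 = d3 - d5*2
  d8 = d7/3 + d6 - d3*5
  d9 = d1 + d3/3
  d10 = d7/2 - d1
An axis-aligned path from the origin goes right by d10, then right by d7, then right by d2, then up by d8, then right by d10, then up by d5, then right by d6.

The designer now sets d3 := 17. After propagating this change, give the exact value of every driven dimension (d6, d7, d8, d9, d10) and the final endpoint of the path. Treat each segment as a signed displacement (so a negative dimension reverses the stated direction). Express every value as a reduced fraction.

d6 = 83
d7 = 7
d8 = 1/3
d9 = 77/3
d10 = -33/2
endpoint = (239/4, 16/3)

Apply edit: d3 := 17
  d6 = d1*5 - d3 = 83
  d7 = d3 - d5*2 = 7
  d8 = d7/3 + d6 - d3*5 = 1/3
  d9 = d1 + d3/3 = 77/3
  d10 = d7/2 - d1 = -33/2
Walk from origin (0, 0):
  seg 1: right by d10 = -33/2 → (-33/2, 0)
  seg 2: right by d7 = 7 → (-19/2, 0)
  seg 3: right by d2 = 11/4 → (-27/4, 0)
  seg 4: up by d8 = 1/3 → (-27/4, 1/3)
  seg 5: right by d10 = -33/2 → (-93/4, 1/3)
  seg 6: up by d5 = 5 → (-93/4, 16/3)
  seg 7: right by d6 = 83 → (239/4, 16/3)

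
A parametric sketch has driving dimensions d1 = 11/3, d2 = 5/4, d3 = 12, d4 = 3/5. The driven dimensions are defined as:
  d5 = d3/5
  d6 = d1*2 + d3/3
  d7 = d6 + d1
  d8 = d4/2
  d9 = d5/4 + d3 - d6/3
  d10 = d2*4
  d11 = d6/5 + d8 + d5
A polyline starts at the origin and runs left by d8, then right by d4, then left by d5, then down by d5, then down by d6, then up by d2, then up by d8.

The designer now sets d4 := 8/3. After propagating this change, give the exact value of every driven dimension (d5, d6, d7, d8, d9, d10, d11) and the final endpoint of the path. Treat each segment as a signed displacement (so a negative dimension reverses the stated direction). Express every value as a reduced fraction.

Apply edit: d4 := 8/3
  d5 = d3/5 = 12/5
  d6 = d1*2 + d3/3 = 34/3
  d7 = d6 + d1 = 15
  d8 = d4/2 = 4/3
  d9 = d5/4 + d3 - d6/3 = 397/45
  d10 = d2*4 = 5
  d11 = d6/5 + d8 + d5 = 6
Walk from origin (0, 0):
  seg 1: left by d8 = 4/3 → (-4/3, 0)
  seg 2: right by d4 = 8/3 → (4/3, 0)
  seg 3: left by d5 = 12/5 → (-16/15, 0)
  seg 4: down by d5 = 12/5 → (-16/15, -12/5)
  seg 5: down by d6 = 34/3 → (-16/15, -206/15)
  seg 6: up by d2 = 5/4 → (-16/15, -749/60)
  seg 7: up by d8 = 4/3 → (-16/15, -223/20)

d5 = 12/5
d6 = 34/3
d7 = 15
d8 = 4/3
d9 = 397/45
d10 = 5
d11 = 6
endpoint = (-16/15, -223/20)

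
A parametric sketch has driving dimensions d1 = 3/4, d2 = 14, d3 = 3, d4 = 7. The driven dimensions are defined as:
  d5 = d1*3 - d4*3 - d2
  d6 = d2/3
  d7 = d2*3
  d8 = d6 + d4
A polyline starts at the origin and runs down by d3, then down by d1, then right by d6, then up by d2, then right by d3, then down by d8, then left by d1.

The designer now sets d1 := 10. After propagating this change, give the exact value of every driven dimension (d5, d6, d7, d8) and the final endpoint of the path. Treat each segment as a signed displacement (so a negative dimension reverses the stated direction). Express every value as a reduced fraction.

Apply edit: d1 := 10
  d5 = d1*3 - d4*3 - d2 = -5
  d6 = d2/3 = 14/3
  d7 = d2*3 = 42
  d8 = d6 + d4 = 35/3
Walk from origin (0, 0):
  seg 1: down by d3 = 3 → (0, -3)
  seg 2: down by d1 = 10 → (0, -13)
  seg 3: right by d6 = 14/3 → (14/3, -13)
  seg 4: up by d2 = 14 → (14/3, 1)
  seg 5: right by d3 = 3 → (23/3, 1)
  seg 6: down by d8 = 35/3 → (23/3, -32/3)
  seg 7: left by d1 = 10 → (-7/3, -32/3)

d5 = -5
d6 = 14/3
d7 = 42
d8 = 35/3
endpoint = (-7/3, -32/3)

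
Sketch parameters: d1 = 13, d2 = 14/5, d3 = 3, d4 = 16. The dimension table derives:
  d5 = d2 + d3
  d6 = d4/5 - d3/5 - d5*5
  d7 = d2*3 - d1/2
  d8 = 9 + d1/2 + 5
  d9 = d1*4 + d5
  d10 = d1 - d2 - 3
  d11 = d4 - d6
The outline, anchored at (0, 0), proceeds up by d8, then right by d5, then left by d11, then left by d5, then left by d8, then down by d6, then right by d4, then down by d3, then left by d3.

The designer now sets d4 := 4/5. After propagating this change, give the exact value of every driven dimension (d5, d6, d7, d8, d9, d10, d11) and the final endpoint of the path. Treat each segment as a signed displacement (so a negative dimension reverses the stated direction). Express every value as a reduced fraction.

Apply edit: d4 := 4/5
  d5 = d2 + d3 = 29/5
  d6 = d4/5 - d3/5 - d5*5 = -736/25
  d7 = d2*3 - d1/2 = 19/10
  d8 = 9 + d1/2 + 5 = 41/2
  d9 = d1*4 + d5 = 289/5
  d10 = d1 - d2 - 3 = 36/5
  d11 = d4 - d6 = 756/25
Walk from origin (0, 0):
  seg 1: up by d8 = 41/2 → (0, 41/2)
  seg 2: right by d5 = 29/5 → (29/5, 41/2)
  seg 3: left by d11 = 756/25 → (-611/25, 41/2)
  seg 4: left by d5 = 29/5 → (-756/25, 41/2)
  seg 5: left by d8 = 41/2 → (-2537/50, 41/2)
  seg 6: down by d6 = -736/25 → (-2537/50, 2497/50)
  seg 7: right by d4 = 4/5 → (-2497/50, 2497/50)
  seg 8: down by d3 = 3 → (-2497/50, 2347/50)
  seg 9: left by d3 = 3 → (-2647/50, 2347/50)

d5 = 29/5
d6 = -736/25
d7 = 19/10
d8 = 41/2
d9 = 289/5
d10 = 36/5
d11 = 756/25
endpoint = (-2647/50, 2347/50)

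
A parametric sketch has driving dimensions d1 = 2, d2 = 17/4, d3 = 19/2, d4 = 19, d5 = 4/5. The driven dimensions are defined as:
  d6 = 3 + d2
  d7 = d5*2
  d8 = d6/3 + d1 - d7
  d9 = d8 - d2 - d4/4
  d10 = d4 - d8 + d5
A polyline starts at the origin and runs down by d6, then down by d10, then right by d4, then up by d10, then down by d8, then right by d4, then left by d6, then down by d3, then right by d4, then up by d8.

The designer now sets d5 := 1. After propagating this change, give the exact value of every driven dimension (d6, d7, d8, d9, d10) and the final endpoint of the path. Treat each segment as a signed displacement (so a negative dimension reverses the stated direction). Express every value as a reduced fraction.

Apply edit: d5 := 1
  d6 = 3 + d2 = 29/4
  d7 = d5*2 = 2
  d8 = d6/3 + d1 - d7 = 29/12
  d9 = d8 - d2 - d4/4 = -79/12
  d10 = d4 - d8 + d5 = 211/12
Walk from origin (0, 0):
  seg 1: down by d6 = 29/4 → (0, -29/4)
  seg 2: down by d10 = 211/12 → (0, -149/6)
  seg 3: right by d4 = 19 → (19, -149/6)
  seg 4: up by d10 = 211/12 → (19, -29/4)
  seg 5: down by d8 = 29/12 → (19, -29/3)
  seg 6: right by d4 = 19 → (38, -29/3)
  seg 7: left by d6 = 29/4 → (123/4, -29/3)
  seg 8: down by d3 = 19/2 → (123/4, -115/6)
  seg 9: right by d4 = 19 → (199/4, -115/6)
  seg 10: up by d8 = 29/12 → (199/4, -67/4)

d6 = 29/4
d7 = 2
d8 = 29/12
d9 = -79/12
d10 = 211/12
endpoint = (199/4, -67/4)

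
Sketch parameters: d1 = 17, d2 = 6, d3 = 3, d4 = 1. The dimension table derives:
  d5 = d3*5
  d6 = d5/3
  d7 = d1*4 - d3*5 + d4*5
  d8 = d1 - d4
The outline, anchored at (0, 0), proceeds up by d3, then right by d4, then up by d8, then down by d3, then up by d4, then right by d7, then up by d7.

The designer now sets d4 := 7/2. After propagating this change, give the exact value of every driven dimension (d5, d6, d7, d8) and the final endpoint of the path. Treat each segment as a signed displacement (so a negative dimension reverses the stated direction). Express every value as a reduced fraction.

d5 = 15
d6 = 5
d7 = 141/2
d8 = 27/2
endpoint = (74, 175/2)

Apply edit: d4 := 7/2
  d5 = d3*5 = 15
  d6 = d5/3 = 5
  d7 = d1*4 - d3*5 + d4*5 = 141/2
  d8 = d1 - d4 = 27/2
Walk from origin (0, 0):
  seg 1: up by d3 = 3 → (0, 3)
  seg 2: right by d4 = 7/2 → (7/2, 3)
  seg 3: up by d8 = 27/2 → (7/2, 33/2)
  seg 4: down by d3 = 3 → (7/2, 27/2)
  seg 5: up by d4 = 7/2 → (7/2, 17)
  seg 6: right by d7 = 141/2 → (74, 17)
  seg 7: up by d7 = 141/2 → (74, 175/2)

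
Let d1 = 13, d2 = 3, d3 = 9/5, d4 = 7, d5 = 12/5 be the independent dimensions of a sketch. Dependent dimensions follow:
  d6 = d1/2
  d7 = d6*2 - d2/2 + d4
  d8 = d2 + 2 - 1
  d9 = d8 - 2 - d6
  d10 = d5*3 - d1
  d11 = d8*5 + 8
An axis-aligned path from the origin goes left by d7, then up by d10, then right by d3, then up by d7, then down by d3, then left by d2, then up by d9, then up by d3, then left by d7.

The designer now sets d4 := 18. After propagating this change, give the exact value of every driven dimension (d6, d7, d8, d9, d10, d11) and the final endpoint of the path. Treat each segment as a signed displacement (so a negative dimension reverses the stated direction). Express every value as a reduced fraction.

d6 = 13/2
d7 = 59/2
d8 = 4
d9 = -9/2
d10 = -29/5
d11 = 28
endpoint = (-301/5, 96/5)

Apply edit: d4 := 18
  d6 = d1/2 = 13/2
  d7 = d6*2 - d2/2 + d4 = 59/2
  d8 = d2 + 2 - 1 = 4
  d9 = d8 - 2 - d6 = -9/2
  d10 = d5*3 - d1 = -29/5
  d11 = d8*5 + 8 = 28
Walk from origin (0, 0):
  seg 1: left by d7 = 59/2 → (-59/2, 0)
  seg 2: up by d10 = -29/5 → (-59/2, -29/5)
  seg 3: right by d3 = 9/5 → (-277/10, -29/5)
  seg 4: up by d7 = 59/2 → (-277/10, 237/10)
  seg 5: down by d3 = 9/5 → (-277/10, 219/10)
  seg 6: left by d2 = 3 → (-307/10, 219/10)
  seg 7: up by d9 = -9/2 → (-307/10, 87/5)
  seg 8: up by d3 = 9/5 → (-307/10, 96/5)
  seg 9: left by d7 = 59/2 → (-301/5, 96/5)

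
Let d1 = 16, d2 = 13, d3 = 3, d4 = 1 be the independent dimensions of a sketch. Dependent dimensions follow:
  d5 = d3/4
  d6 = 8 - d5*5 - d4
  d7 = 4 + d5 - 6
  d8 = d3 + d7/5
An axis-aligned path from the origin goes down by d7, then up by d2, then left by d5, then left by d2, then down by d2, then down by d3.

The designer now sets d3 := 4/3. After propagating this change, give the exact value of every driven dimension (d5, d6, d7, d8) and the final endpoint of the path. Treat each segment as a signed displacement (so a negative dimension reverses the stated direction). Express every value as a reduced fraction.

Apply edit: d3 := 4/3
  d5 = d3/4 = 1/3
  d6 = 8 - d5*5 - d4 = 16/3
  d7 = 4 + d5 - 6 = -5/3
  d8 = d3 + d7/5 = 1
Walk from origin (0, 0):
  seg 1: down by d7 = -5/3 → (0, 5/3)
  seg 2: up by d2 = 13 → (0, 44/3)
  seg 3: left by d5 = 1/3 → (-1/3, 44/3)
  seg 4: left by d2 = 13 → (-40/3, 44/3)
  seg 5: down by d2 = 13 → (-40/3, 5/3)
  seg 6: down by d3 = 4/3 → (-40/3, 1/3)

d5 = 1/3
d6 = 16/3
d7 = -5/3
d8 = 1
endpoint = (-40/3, 1/3)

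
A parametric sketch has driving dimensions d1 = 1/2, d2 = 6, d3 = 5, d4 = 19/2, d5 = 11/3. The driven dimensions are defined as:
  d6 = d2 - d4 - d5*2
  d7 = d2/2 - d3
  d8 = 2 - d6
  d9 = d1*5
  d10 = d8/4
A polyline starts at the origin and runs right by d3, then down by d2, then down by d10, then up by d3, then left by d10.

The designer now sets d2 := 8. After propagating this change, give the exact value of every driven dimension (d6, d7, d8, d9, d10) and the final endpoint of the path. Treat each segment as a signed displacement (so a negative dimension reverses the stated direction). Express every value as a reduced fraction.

Apply edit: d2 := 8
  d6 = d2 - d4 - d5*2 = -53/6
  d7 = d2/2 - d3 = -1
  d8 = 2 - d6 = 65/6
  d9 = d1*5 = 5/2
  d10 = d8/4 = 65/24
Walk from origin (0, 0):
  seg 1: right by d3 = 5 → (5, 0)
  seg 2: down by d2 = 8 → (5, -8)
  seg 3: down by d10 = 65/24 → (5, -257/24)
  seg 4: up by d3 = 5 → (5, -137/24)
  seg 5: left by d10 = 65/24 → (55/24, -137/24)

d6 = -53/6
d7 = -1
d8 = 65/6
d9 = 5/2
d10 = 65/24
endpoint = (55/24, -137/24)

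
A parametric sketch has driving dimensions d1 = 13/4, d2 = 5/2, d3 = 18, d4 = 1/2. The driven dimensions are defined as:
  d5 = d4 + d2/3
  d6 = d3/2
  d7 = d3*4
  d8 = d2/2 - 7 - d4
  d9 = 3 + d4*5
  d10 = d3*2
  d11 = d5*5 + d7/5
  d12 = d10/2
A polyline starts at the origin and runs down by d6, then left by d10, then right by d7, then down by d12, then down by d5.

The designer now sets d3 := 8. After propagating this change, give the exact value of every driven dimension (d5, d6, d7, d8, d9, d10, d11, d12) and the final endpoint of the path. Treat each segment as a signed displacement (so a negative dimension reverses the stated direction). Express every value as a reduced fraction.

Apply edit: d3 := 8
  d5 = d4 + d2/3 = 4/3
  d6 = d3/2 = 4
  d7 = d3*4 = 32
  d8 = d2/2 - 7 - d4 = -25/4
  d9 = 3 + d4*5 = 11/2
  d10 = d3*2 = 16
  d11 = d5*5 + d7/5 = 196/15
  d12 = d10/2 = 8
Walk from origin (0, 0):
  seg 1: down by d6 = 4 → (0, -4)
  seg 2: left by d10 = 16 → (-16, -4)
  seg 3: right by d7 = 32 → (16, -4)
  seg 4: down by d12 = 8 → (16, -12)
  seg 5: down by d5 = 4/3 → (16, -40/3)

d5 = 4/3
d6 = 4
d7 = 32
d8 = -25/4
d9 = 11/2
d10 = 16
d11 = 196/15
d12 = 8
endpoint = (16, -40/3)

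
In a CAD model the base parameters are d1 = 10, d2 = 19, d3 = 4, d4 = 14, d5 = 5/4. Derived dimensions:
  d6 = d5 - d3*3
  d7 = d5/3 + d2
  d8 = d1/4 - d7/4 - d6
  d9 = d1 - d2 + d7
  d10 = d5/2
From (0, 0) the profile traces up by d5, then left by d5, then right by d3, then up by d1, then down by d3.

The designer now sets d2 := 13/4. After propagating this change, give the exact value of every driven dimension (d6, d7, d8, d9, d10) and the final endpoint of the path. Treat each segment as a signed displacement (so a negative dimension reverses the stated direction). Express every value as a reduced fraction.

Apply edit: d2 := 13/4
  d6 = d5 - d3*3 = -43/4
  d7 = d5/3 + d2 = 11/3
  d8 = d1/4 - d7/4 - d6 = 37/3
  d9 = d1 - d2 + d7 = 125/12
  d10 = d5/2 = 5/8
Walk from origin (0, 0):
  seg 1: up by d5 = 5/4 → (0, 5/4)
  seg 2: left by d5 = 5/4 → (-5/4, 5/4)
  seg 3: right by d3 = 4 → (11/4, 5/4)
  seg 4: up by d1 = 10 → (11/4, 45/4)
  seg 5: down by d3 = 4 → (11/4, 29/4)

d6 = -43/4
d7 = 11/3
d8 = 37/3
d9 = 125/12
d10 = 5/8
endpoint = (11/4, 29/4)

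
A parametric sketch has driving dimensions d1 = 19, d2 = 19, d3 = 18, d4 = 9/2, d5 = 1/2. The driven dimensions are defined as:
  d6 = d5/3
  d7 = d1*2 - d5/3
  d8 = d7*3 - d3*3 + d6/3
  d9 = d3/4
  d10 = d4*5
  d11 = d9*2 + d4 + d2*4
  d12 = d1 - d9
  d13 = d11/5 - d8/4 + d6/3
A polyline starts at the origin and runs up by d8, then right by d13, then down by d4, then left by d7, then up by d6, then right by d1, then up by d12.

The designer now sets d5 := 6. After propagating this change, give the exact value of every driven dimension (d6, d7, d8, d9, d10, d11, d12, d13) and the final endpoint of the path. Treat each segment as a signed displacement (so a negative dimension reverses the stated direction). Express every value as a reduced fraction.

d6 = 2
d7 = 36
d8 = 164/3
d9 = 9/2
d10 = 45/2
d11 = 179/2
d12 = 29/2
d13 = 49/10
endpoint = (-121/10, 200/3)

Apply edit: d5 := 6
  d6 = d5/3 = 2
  d7 = d1*2 - d5/3 = 36
  d8 = d7*3 - d3*3 + d6/3 = 164/3
  d9 = d3/4 = 9/2
  d10 = d4*5 = 45/2
  d11 = d9*2 + d4 + d2*4 = 179/2
  d12 = d1 - d9 = 29/2
  d13 = d11/5 - d8/4 + d6/3 = 49/10
Walk from origin (0, 0):
  seg 1: up by d8 = 164/3 → (0, 164/3)
  seg 2: right by d13 = 49/10 → (49/10, 164/3)
  seg 3: down by d4 = 9/2 → (49/10, 301/6)
  seg 4: left by d7 = 36 → (-311/10, 301/6)
  seg 5: up by d6 = 2 → (-311/10, 313/6)
  seg 6: right by d1 = 19 → (-121/10, 313/6)
  seg 7: up by d12 = 29/2 → (-121/10, 200/3)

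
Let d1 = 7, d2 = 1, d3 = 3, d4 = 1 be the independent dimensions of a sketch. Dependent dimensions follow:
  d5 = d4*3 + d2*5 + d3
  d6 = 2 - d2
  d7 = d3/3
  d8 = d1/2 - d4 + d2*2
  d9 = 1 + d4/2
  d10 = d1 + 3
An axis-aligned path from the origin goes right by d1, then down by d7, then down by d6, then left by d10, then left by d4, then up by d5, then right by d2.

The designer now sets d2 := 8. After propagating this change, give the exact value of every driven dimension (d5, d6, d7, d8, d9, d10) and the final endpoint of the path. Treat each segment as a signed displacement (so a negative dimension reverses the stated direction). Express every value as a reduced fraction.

Apply edit: d2 := 8
  d5 = d4*3 + d2*5 + d3 = 46
  d6 = 2 - d2 = -6
  d7 = d3/3 = 1
  d8 = d1/2 - d4 + d2*2 = 37/2
  d9 = 1 + d4/2 = 3/2
  d10 = d1 + 3 = 10
Walk from origin (0, 0):
  seg 1: right by d1 = 7 → (7, 0)
  seg 2: down by d7 = 1 → (7, -1)
  seg 3: down by d6 = -6 → (7, 5)
  seg 4: left by d10 = 10 → (-3, 5)
  seg 5: left by d4 = 1 → (-4, 5)
  seg 6: up by d5 = 46 → (-4, 51)
  seg 7: right by d2 = 8 → (4, 51)

d5 = 46
d6 = -6
d7 = 1
d8 = 37/2
d9 = 3/2
d10 = 10
endpoint = (4, 51)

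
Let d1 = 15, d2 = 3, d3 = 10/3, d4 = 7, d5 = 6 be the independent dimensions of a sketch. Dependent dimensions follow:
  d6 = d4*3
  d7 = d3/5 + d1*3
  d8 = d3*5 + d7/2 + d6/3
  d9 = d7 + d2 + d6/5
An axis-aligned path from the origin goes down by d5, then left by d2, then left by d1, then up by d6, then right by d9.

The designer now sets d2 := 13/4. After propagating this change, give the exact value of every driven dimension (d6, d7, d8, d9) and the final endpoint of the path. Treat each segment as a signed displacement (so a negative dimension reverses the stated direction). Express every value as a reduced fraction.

d6 = 21
d7 = 137/3
d8 = 93/2
d9 = 3187/60
endpoint = (523/15, 15)

Apply edit: d2 := 13/4
  d6 = d4*3 = 21
  d7 = d3/5 + d1*3 = 137/3
  d8 = d3*5 + d7/2 + d6/3 = 93/2
  d9 = d7 + d2 + d6/5 = 3187/60
Walk from origin (0, 0):
  seg 1: down by d5 = 6 → (0, -6)
  seg 2: left by d2 = 13/4 → (-13/4, -6)
  seg 3: left by d1 = 15 → (-73/4, -6)
  seg 4: up by d6 = 21 → (-73/4, 15)
  seg 5: right by d9 = 3187/60 → (523/15, 15)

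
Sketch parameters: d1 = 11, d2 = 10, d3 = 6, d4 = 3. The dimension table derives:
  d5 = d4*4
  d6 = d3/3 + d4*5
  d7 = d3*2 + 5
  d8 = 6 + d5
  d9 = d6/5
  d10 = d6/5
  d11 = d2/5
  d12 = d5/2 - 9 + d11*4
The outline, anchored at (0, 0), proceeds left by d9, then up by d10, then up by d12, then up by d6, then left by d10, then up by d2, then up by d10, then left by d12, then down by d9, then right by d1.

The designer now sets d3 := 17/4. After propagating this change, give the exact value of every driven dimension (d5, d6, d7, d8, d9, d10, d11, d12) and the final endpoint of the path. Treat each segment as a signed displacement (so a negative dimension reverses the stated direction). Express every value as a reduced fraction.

d5 = 12
d6 = 197/12
d7 = 27/2
d8 = 18
d9 = 197/60
d10 = 197/60
d11 = 2
d12 = 5
endpoint = (-17/30, 347/10)

Apply edit: d3 := 17/4
  d5 = d4*4 = 12
  d6 = d3/3 + d4*5 = 197/12
  d7 = d3*2 + 5 = 27/2
  d8 = 6 + d5 = 18
  d9 = d6/5 = 197/60
  d10 = d6/5 = 197/60
  d11 = d2/5 = 2
  d12 = d5/2 - 9 + d11*4 = 5
Walk from origin (0, 0):
  seg 1: left by d9 = 197/60 → (-197/60, 0)
  seg 2: up by d10 = 197/60 → (-197/60, 197/60)
  seg 3: up by d12 = 5 → (-197/60, 497/60)
  seg 4: up by d6 = 197/12 → (-197/60, 247/10)
  seg 5: left by d10 = 197/60 → (-197/30, 247/10)
  seg 6: up by d2 = 10 → (-197/30, 347/10)
  seg 7: up by d10 = 197/60 → (-197/30, 2279/60)
  seg 8: left by d12 = 5 → (-347/30, 2279/60)
  seg 9: down by d9 = 197/60 → (-347/30, 347/10)
  seg 10: right by d1 = 11 → (-17/30, 347/10)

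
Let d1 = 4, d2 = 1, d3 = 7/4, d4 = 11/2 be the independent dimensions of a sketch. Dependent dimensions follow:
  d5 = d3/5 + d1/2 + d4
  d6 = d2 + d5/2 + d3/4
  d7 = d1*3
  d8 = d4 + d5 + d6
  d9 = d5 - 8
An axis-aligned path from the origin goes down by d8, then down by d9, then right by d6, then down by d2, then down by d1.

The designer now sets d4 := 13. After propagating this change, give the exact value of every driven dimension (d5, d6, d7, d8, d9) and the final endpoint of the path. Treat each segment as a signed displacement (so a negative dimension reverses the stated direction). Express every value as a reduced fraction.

d5 = 307/20
d6 = 729/80
d7 = 12
d8 = 2997/80
d9 = 147/20
endpoint = (729/80, -797/16)

Apply edit: d4 := 13
  d5 = d3/5 + d1/2 + d4 = 307/20
  d6 = d2 + d5/2 + d3/4 = 729/80
  d7 = d1*3 = 12
  d8 = d4 + d5 + d6 = 2997/80
  d9 = d5 - 8 = 147/20
Walk from origin (0, 0):
  seg 1: down by d8 = 2997/80 → (0, -2997/80)
  seg 2: down by d9 = 147/20 → (0, -717/16)
  seg 3: right by d6 = 729/80 → (729/80, -717/16)
  seg 4: down by d2 = 1 → (729/80, -733/16)
  seg 5: down by d1 = 4 → (729/80, -797/16)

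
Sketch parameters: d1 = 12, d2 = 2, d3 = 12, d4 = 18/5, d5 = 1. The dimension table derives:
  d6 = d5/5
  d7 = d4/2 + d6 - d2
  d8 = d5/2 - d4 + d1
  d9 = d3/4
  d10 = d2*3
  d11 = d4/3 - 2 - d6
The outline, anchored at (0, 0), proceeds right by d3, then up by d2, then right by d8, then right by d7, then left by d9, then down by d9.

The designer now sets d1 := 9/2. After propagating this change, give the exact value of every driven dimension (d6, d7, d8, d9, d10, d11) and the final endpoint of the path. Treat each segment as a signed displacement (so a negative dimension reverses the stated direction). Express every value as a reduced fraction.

Apply edit: d1 := 9/2
  d6 = d5/5 = 1/5
  d7 = d4/2 + d6 - d2 = 0
  d8 = d5/2 - d4 + d1 = 7/5
  d9 = d3/4 = 3
  d10 = d2*3 = 6
  d11 = d4/3 - 2 - d6 = -1
Walk from origin (0, 0):
  seg 1: right by d3 = 12 → (12, 0)
  seg 2: up by d2 = 2 → (12, 2)
  seg 3: right by d8 = 7/5 → (67/5, 2)
  seg 4: right by d7 = 0 → (67/5, 2)
  seg 5: left by d9 = 3 → (52/5, 2)
  seg 6: down by d9 = 3 → (52/5, -1)

d6 = 1/5
d7 = 0
d8 = 7/5
d9 = 3
d10 = 6
d11 = -1
endpoint = (52/5, -1)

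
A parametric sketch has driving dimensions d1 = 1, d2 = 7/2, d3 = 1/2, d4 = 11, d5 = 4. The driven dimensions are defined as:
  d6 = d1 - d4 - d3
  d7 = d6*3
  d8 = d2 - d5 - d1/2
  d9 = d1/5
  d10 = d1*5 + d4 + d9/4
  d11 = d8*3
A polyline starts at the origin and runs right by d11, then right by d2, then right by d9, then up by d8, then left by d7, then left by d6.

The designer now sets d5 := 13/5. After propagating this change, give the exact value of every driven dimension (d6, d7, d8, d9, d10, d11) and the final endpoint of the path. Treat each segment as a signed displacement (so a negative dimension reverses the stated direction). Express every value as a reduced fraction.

d6 = -21/2
d7 = -63/2
d8 = 2/5
d9 = 1/5
d10 = 321/20
d11 = 6/5
endpoint = (469/10, 2/5)

Apply edit: d5 := 13/5
  d6 = d1 - d4 - d3 = -21/2
  d7 = d6*3 = -63/2
  d8 = d2 - d5 - d1/2 = 2/5
  d9 = d1/5 = 1/5
  d10 = d1*5 + d4 + d9/4 = 321/20
  d11 = d8*3 = 6/5
Walk from origin (0, 0):
  seg 1: right by d11 = 6/5 → (6/5, 0)
  seg 2: right by d2 = 7/2 → (47/10, 0)
  seg 3: right by d9 = 1/5 → (49/10, 0)
  seg 4: up by d8 = 2/5 → (49/10, 2/5)
  seg 5: left by d7 = -63/2 → (182/5, 2/5)
  seg 6: left by d6 = -21/2 → (469/10, 2/5)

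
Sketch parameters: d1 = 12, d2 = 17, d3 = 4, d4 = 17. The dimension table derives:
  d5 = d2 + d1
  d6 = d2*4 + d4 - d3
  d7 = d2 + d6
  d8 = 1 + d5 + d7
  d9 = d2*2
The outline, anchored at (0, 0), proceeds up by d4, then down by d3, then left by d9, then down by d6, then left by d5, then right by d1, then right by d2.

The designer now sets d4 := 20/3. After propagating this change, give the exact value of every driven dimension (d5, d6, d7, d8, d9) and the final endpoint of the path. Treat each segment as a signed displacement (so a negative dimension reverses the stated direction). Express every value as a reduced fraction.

d5 = 29
d6 = 212/3
d7 = 263/3
d8 = 353/3
d9 = 34
endpoint = (-34, -68)

Apply edit: d4 := 20/3
  d5 = d2 + d1 = 29
  d6 = d2*4 + d4 - d3 = 212/3
  d7 = d2 + d6 = 263/3
  d8 = 1 + d5 + d7 = 353/3
  d9 = d2*2 = 34
Walk from origin (0, 0):
  seg 1: up by d4 = 20/3 → (0, 20/3)
  seg 2: down by d3 = 4 → (0, 8/3)
  seg 3: left by d9 = 34 → (-34, 8/3)
  seg 4: down by d6 = 212/3 → (-34, -68)
  seg 5: left by d5 = 29 → (-63, -68)
  seg 6: right by d1 = 12 → (-51, -68)
  seg 7: right by d2 = 17 → (-34, -68)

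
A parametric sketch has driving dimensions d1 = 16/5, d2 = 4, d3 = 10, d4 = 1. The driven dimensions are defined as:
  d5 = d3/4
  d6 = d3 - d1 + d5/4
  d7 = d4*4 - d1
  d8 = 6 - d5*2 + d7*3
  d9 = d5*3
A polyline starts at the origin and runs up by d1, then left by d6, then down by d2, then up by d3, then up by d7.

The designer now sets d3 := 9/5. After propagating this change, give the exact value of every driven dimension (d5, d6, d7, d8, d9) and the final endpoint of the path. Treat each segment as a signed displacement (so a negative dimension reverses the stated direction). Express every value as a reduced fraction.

Apply edit: d3 := 9/5
  d5 = d3/4 = 9/20
  d6 = d3 - d1 + d5/4 = -103/80
  d7 = d4*4 - d1 = 4/5
  d8 = 6 - d5*2 + d7*3 = 15/2
  d9 = d5*3 = 27/20
Walk from origin (0, 0):
  seg 1: up by d1 = 16/5 → (0, 16/5)
  seg 2: left by d6 = -103/80 → (103/80, 16/5)
  seg 3: down by d2 = 4 → (103/80, -4/5)
  seg 4: up by d3 = 9/5 → (103/80, 1)
  seg 5: up by d7 = 4/5 → (103/80, 9/5)

d5 = 9/20
d6 = -103/80
d7 = 4/5
d8 = 15/2
d9 = 27/20
endpoint = (103/80, 9/5)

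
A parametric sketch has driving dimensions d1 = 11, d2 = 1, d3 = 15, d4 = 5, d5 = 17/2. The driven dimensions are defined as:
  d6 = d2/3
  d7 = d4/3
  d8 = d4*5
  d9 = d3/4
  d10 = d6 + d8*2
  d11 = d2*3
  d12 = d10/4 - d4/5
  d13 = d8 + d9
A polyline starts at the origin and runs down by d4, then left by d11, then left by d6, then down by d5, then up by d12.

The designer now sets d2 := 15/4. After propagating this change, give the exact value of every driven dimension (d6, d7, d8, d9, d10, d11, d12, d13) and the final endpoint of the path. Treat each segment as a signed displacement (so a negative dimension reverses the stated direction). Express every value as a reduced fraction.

d6 = 5/4
d7 = 5/3
d8 = 25
d9 = 15/4
d10 = 205/4
d11 = 45/4
d12 = 189/16
d13 = 115/4
endpoint = (-25/2, -27/16)

Apply edit: d2 := 15/4
  d6 = d2/3 = 5/4
  d7 = d4/3 = 5/3
  d8 = d4*5 = 25
  d9 = d3/4 = 15/4
  d10 = d6 + d8*2 = 205/4
  d11 = d2*3 = 45/4
  d12 = d10/4 - d4/5 = 189/16
  d13 = d8 + d9 = 115/4
Walk from origin (0, 0):
  seg 1: down by d4 = 5 → (0, -5)
  seg 2: left by d11 = 45/4 → (-45/4, -5)
  seg 3: left by d6 = 5/4 → (-25/2, -5)
  seg 4: down by d5 = 17/2 → (-25/2, -27/2)
  seg 5: up by d12 = 189/16 → (-25/2, -27/16)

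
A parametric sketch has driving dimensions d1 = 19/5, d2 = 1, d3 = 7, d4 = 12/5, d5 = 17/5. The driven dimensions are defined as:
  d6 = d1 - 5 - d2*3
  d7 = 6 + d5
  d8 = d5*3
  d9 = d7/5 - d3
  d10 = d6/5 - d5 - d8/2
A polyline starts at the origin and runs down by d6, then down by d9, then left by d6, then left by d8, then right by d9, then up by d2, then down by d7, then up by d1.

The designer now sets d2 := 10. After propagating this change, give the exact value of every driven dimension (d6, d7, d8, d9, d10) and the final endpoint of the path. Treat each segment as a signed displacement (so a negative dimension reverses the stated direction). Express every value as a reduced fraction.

Apply edit: d2 := 10
  d6 = d1 - 5 - d2*3 = -156/5
  d7 = 6 + d5 = 47/5
  d8 = d5*3 = 51/5
  d9 = d7/5 - d3 = -128/25
  d10 = d6/5 - d5 - d8/2 = -737/50
Walk from origin (0, 0):
  seg 1: down by d6 = -156/5 → (0, 156/5)
  seg 2: down by d9 = -128/25 → (0, 908/25)
  seg 3: left by d6 = -156/5 → (156/5, 908/25)
  seg 4: left by d8 = 51/5 → (21, 908/25)
  seg 5: right by d9 = -128/25 → (397/25, 908/25)
  seg 6: up by d2 = 10 → (397/25, 1158/25)
  seg 7: down by d7 = 47/5 → (397/25, 923/25)
  seg 8: up by d1 = 19/5 → (397/25, 1018/25)

d6 = -156/5
d7 = 47/5
d8 = 51/5
d9 = -128/25
d10 = -737/50
endpoint = (397/25, 1018/25)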